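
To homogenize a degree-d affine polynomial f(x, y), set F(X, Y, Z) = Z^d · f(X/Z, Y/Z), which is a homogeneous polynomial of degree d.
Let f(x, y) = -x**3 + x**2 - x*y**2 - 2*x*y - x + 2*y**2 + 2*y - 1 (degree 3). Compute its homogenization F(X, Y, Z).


F(X, Y, Z) = -X**3 + X**2*Z - X*Y**2 - 2*X*Y*Z - X*Z**2 + 2*Y**2*Z + 2*Y*Z**2 - Z**3

deg(f) = 3.
Substitute x = X/Z, y = Y/Z into f, then multiply by Z^3.
  monomial -1·x^3·y^0 ↦ -1·X^3·Y^0·Z^0.
  monomial 1·x^2·y^0 ↦ 1·X^2·Y^0·Z^1.
  monomial -1·x^1·y^2 ↦ -1·X^1·Y^2·Z^0.
  monomial -2·x^1·y^1 ↦ -2·X^1·Y^1·Z^1.
  monomial -1·x^1·y^0 ↦ -1·X^1·Y^0·Z^2.
  monomial 2·x^0·y^2 ↦ 2·X^0·Y^2·Z^1.
  monomial 2·x^0·y^1 ↦ 2·X^0·Y^1·Z^2.
  monomial -1·x^0·y^0 ↦ -1·X^0·Y^0·Z^3.
Collecting: F(X, Y, Z) = -X**3 + X**2*Z - X*Y**2 - 2*X*Y*Z - X*Z**2 + 2*Y**2*Z + 2*Y*Z**2 - Z**3.


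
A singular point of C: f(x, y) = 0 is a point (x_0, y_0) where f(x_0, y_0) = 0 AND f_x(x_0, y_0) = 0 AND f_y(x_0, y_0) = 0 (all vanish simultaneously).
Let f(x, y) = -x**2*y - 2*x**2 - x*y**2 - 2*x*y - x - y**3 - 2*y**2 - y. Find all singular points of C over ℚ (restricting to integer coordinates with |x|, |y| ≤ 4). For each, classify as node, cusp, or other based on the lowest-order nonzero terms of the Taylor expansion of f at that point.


Singular points: {(0, -1)}; classification: node.

Compute partial derivatives:
  f_x = -2*x*y - 4*x - y**2 - 2*y - 1.
  f_y = -x**2 - 2*x*y - 2*x - 3*y**2 - 4*y - 1.
Scan x_0 ∈ {−4, ..., 4}. For each x_0, f_y(x_0, y) is a polynomial in y; find its integer roots y ∈ {−4, ..., 4}, then test f_x and f at those candidates.
  x = -4: f_y(-4, y) = -3*y**2 + 4*y - 9; no integer root y with |y| ≤ 4.
  x = -3: f_y(-3, y) = -3*y**2 + 2*y - 4; no integer root y with |y| ≤ 4.
  x = -2: f_y(-2, y) = -3*y**2 - 1; no integer root y with |y| ≤ 4.
  x = -1: f_y(-1, y) = -3*y**2 - 2*y; vanishes at y ∈ {0}. (-1, 0): f_x = 3 ≠ 0.
  x = 0: f_y(0, y) = -3*y**2 - 4*y - 1; vanishes at y ∈ {-1}. (0, -1): f_x = 0, f = 0 — SINGULAR.
  x = 1: f_y(1, y) = -3*y**2 - 6*y - 4; no integer root y with |y| ≤ 4.
  x = 2: f_y(2, y) = -3*y**2 - 8*y - 9; no integer root y with |y| ≤ 4.
  x = 3: f_y(3, y) = -3*y**2 - 10*y - 16; no integer root y with |y| ≤ 4.
  x = 4: f_y(4, y) = -3*y**2 - 12*y - 25; no integer root y with |y| ≤ 4.
Only singular point on the grid: (0, -1).
Classify: substitute x = 0 + u, y = -1 + v and expand: f = -u**2*v - u**2 - u*v**2 - v**3 + v**2.
No constant or linear terms (consistent with a singular point). Quadratic part: -u**2 + v**2. Cubic part: -u**2*v - u*v**2 - v**3.
The quadratic part v**2 - u**2 = (v − u)(v + u) splits into two distinct linear factors, so there are two distinct tangent lines y − -1 = ±(x − 0) — this is a node (ordinary double point).
Classification: node.


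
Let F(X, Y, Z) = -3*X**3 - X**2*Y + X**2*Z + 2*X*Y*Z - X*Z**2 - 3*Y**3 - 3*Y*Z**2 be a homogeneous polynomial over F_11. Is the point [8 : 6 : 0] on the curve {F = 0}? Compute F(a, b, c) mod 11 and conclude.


F(8,6,0) ≡ 6 (mod 11); P is NOT on the curve.

Evaluate F(8, 6, 0) term-by-term (mod 11).
  -3*X**3 ↦ -3·512·1·1 = -1536
  -X**2*Y ↦ -1·64·6·1 = -384
  X**2*Z ↦ 1·64·1·0 = 0
  2*X*Y*Z ↦ 2·8·6·0 = 0
  -X*Z**2 ↦ -1·8·1·0 = 0
  -3*Y**3 ↦ -3·1·216·1 = -648
  -3*Y*Z**2 ↦ -3·1·6·0 = 0
Sum: F(8, 6, 0) = (-1536) + (-384) + (0) + (0) + (0) + (-648) + (0) = -2568.
Reducing mod 11: -2568 ≡ 6 (mod 11).
Since F(a, b, c) ≡ 6 ≠ 0 (mod 11), P does NOT lie on the curve.


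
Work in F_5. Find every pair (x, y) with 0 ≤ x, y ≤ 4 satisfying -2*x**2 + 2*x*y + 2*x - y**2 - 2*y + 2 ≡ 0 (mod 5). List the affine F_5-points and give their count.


Affine F_5-points: {(2, 3), (2, 4), (3, 0), (3, 4)}; count = 4.

For each of the 25 pairs (x, y) ∈ F_5², evaluate f(x, y) mod 5. Record the zeros.
  x = 0: [0↦2, 1↦4, 2↦4, 3↦2, 4↦3]  zeros at y ∈ ∅
  x = 1: [0↦2, 1↦1, 2↦3, 3↦3, 4↦1]  zeros at y ∈ ∅
  x = 2: [0↦3, 1↦4, 2↦3, 3↦0, 4↦0]  zeros at y ∈ {3, 4}
  x = 3: [0↦0, 1↦3, 2↦4, 3↦3, 4↦0]  zeros at y ∈ {0, 4}
  x = 4: [0↦3, 1↦3, 2↦1, 3↦2, 4↦1]  zeros at y ∈ ∅
Collecting zeros: affine points = {(2, 3), (2, 4), (3, 0), (3, 4)}.
Total count |C(F_5)_aff| = 4.


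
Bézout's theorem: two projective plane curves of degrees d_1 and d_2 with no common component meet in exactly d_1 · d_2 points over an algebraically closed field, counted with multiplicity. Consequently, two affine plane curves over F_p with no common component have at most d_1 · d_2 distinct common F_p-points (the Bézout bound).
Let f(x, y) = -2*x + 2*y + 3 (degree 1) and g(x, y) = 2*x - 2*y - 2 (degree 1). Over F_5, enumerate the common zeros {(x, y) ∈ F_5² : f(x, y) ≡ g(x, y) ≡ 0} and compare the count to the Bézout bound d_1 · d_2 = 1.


Common zeros: ∅; count = 0; Bézout bound = 1.

deg(f) = 1, deg(g) = 1, so Bézout bound = 1.
Scan x ∈ F_5. For each x, list the y ∈ F_5 with f(x, y) ≡ 0 and those with g(x, y) ≡ 0 (mod 5); the common zeros in that column are the intersection.
  x = 0: f ≡ 0 at y ∈ {1}; g ≡ 0 at y ∈ {4}; common: ∅.
  x = 1: f ≡ 0 at y ∈ {2}; g ≡ 0 at y ∈ {0}; common: ∅.
  x = 2: f ≡ 0 at y ∈ {3}; g ≡ 0 at y ∈ {1}; common: ∅.
  x = 3: f ≡ 0 at y ∈ {4}; g ≡ 0 at y ∈ {2}; common: ∅.
  x = 4: f ≡ 0 at y ∈ {0}; g ≡ 0 at y ∈ {3}; common: ∅.
Collecting: common zeros = ∅, so the count is 0.
Comparison with the Bézout bound: 0 ≤ 1 = deg(f)·deg(g), as expected for curves with no common component (the affine F_5-count falls short of the bound because intersections may lie at infinity, over extension fields, or carry multiplicity).


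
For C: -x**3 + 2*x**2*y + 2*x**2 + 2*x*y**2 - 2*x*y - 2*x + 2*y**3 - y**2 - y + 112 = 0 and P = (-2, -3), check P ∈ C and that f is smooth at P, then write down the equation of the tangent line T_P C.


Tangent line at P: 26*x + 95*y + 337 = 0.

Step 1: f(-2, -3) = 0, so P lies on C.
Step 2: partial derivatives
  f_x(x, y) = -3*x**2 + 4*x*y + 4*x + 2*y**2 - 2*y - 2, f_y(x, y) = 2*x**2 + 4*x*y - 2*x + 6*y**2 - 2*y - 1.
  f_x(P) = 26, f_y(P) = 95 (gradient nonzero, so P is smooth).
Step 3: tangent line at P: 26·(x − -2) + 95·(y − -3) = 0.
Expanding: 26*x + 95*y + 337 = 0.


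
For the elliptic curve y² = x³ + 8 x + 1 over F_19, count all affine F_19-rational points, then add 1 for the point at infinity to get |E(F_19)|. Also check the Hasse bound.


Affine points = {(0, 1), (0, 18), (2, 5), (2, 14), (7, 1), (7, 18), (8, 8), (8, 11), (9, 2), (9, 17), (10, 6), (10, 13), (12, 1), (12, 18), (14, 8), (14, 11), (15, 0), (16, 8), (16, 11), (18, 7), (18, 12)}; affine count = 21; |E(F_19)| = 22.

Discriminant check: Δ ∝ 4a³ + 27b² = 4·8³ + 27·1² = 4·512 + 27·1 ≡ 4 (mod 19). Nonzero ⇒ E is nonsingular.
For each x ∈ F_19, compute rhs = x³ + 8·x + 1 mod 19, then count y ∈ F_19 with y² ≡ rhs.
  x = 0: rhs = 1, matching y values: 1, 18 (2 points).
  x = 1: rhs = 10, matching y values: none (0 points).
  x = 2: rhs = 6, matching y values: 5, 14 (2 points).
  x = 3: rhs = 14, matching y values: none (0 points).
  x = 4: rhs = 2, matching y values: none (0 points).
  x = 5: rhs = 14, matching y values: none (0 points).
  x = 6: rhs = 18, matching y values: none (0 points).
  x = 7: rhs = 1, matching y values: 1, 18 (2 points).
  x = 8: rhs = 7, matching y values: 8, 11 (2 points).
  x = 9: rhs = 4, matching y values: 2, 17 (2 points).
  x = 10: rhs = 17, matching y values: 6, 13 (2 points).
  x = 11: rhs = 14, matching y values: none (0 points).
  x = 12: rhs = 1, matching y values: 1, 18 (2 points).
  x = 13: rhs = 3, matching y values: none (0 points).
  x = 14: rhs = 7, matching y values: 8, 11 (2 points).
  x = 15: rhs = 0, matching y values: 0 (1 points).
  x = 16: rhs = 7, matching y values: 8, 11 (2 points).
  x = 17: rhs = 15, matching y values: none (0 points).
  x = 18: rhs = 11, matching y values: 7, 12 (2 points).
Total affine count: 21.
Full point count |E(F_19)| = 21 + 1 = 22.
Hasse bound: |22 − (19+1)| = |2| = 2 ≤ 2√19 ≈ 8.7178 ✓.


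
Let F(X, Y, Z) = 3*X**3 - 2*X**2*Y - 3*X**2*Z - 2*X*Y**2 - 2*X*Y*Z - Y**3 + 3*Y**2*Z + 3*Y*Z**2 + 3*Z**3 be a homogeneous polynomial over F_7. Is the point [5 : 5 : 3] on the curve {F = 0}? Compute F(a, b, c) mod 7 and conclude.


F(5,5,3) ≡ 5 (mod 7); P is NOT on the curve.

Evaluate F(5, 5, 3) term-by-term (mod 7).
  3*X**3 ↦ 3·125·1·1 = 375
  -2*X**2*Y ↦ -2·25·5·1 = -250
  -3*X**2*Z ↦ -3·25·1·3 = -225
  -2*X*Y**2 ↦ -2·5·25·1 = -250
  -2*X*Y*Z ↦ -2·5·5·3 = -150
  -Y**3 ↦ -1·1·125·1 = -125
  3*Y**2*Z ↦ 3·1·25·3 = 225
  3*Y*Z**2 ↦ 3·1·5·9 = 135
  3*Z**3 ↦ 3·1·1·27 = 81
Sum: F(5, 5, 3) = (375) + (-250) + (-225) + (-250) + (-150) + (-125) + (225) + (135) + (81) = -184.
Reducing mod 7: -184 ≡ 5 (mod 7).
Since F(a, b, c) ≡ 5 ≠ 0 (mod 7), P does NOT lie on the curve.


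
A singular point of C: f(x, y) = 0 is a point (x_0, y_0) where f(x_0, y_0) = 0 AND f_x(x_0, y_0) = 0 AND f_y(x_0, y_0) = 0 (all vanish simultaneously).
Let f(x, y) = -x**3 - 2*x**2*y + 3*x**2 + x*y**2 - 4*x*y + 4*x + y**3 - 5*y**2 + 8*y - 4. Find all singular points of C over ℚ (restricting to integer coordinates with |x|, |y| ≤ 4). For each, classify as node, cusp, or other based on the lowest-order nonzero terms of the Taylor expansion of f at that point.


Singular points: {(0, 2)}; classification: node.

Compute partial derivatives:
  f_x = -3*x**2 - 4*x*y + 6*x + y**2 - 4*y + 4.
  f_y = -2*x**2 + 2*x*y - 4*x + 3*y**2 - 10*y + 8.
Scan x_0 ∈ {−4, ..., 4}. For each x_0, f_y(x_0, y) is a polynomial in y; find its integer roots y ∈ {−4, ..., 4}, then test f_x and f at those candidates.
  x = -4: f_y(-4, y) = 3*y**2 - 18*y - 8; no integer root y with |y| ≤ 4.
  x = -3: f_y(-3, y) = 3*y**2 - 16*y + 2; no integer root y with |y| ≤ 4.
  x = -2: f_y(-2, y) = 3*y**2 - 14*y + 8; vanishes at y ∈ {4}. (-2, 4): f_x = 12 ≠ 0.
  x = -1: f_y(-1, y) = 3*y**2 - 12*y + 10; no integer root y with |y| ≤ 4.
  x = 0: f_y(0, y) = 3*y**2 - 10*y + 8; vanishes at y ∈ {2}. (0, 2): f_x = 0, f = 0 — SINGULAR.
  x = 1: f_y(1, y) = 3*y**2 - 8*y + 2; no integer root y with |y| ≤ 4.
  x = 2: f_y(2, y) = 3*y**2 - 6*y - 8; no integer root y with |y| ≤ 4.
  x = 3: f_y(3, y) = 3*y**2 - 4*y - 22; no integer root y with |y| ≤ 4.
  x = 4: f_y(4, y) = 3*y**2 - 2*y - 40; vanishes at y ∈ {4}. (4, 4): f_x = -84 ≠ 0.
Only singular point on the grid: (0, 2).
Classify: substitute x = 0 + u, y = 2 + v and expand: f = -u**3 - 2*u**2*v - u**2 + u*v**2 + v**3 + v**2.
No constant or linear terms (consistent with a singular point). Quadratic part: -u**2 + v**2. Cubic part: -u**3 - 2*u**2*v + u*v**2 + v**3.
The quadratic part v**2 - u**2 = (v − u)(v + u) splits into two distinct linear factors, so there are two distinct tangent lines y − 2 = ±(x − 0) — this is a node (ordinary double point).
Classification: node.


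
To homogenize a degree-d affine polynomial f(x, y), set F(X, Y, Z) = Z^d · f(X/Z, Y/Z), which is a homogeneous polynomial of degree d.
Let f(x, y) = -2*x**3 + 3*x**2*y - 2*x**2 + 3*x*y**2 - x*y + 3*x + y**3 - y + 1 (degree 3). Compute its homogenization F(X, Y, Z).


F(X, Y, Z) = -2*X**3 + 3*X**2*Y - 2*X**2*Z + 3*X*Y**2 - X*Y*Z + 3*X*Z**2 + Y**3 - Y*Z**2 + Z**3

deg(f) = 3.
Substitute x = X/Z, y = Y/Z into f, then multiply by Z^3.
  monomial -2·x^3·y^0 ↦ -2·X^3·Y^0·Z^0.
  monomial 3·x^2·y^1 ↦ 3·X^2·Y^1·Z^0.
  monomial -2·x^2·y^0 ↦ -2·X^2·Y^0·Z^1.
  monomial 3·x^1·y^2 ↦ 3·X^1·Y^2·Z^0.
  monomial -1·x^1·y^1 ↦ -1·X^1·Y^1·Z^1.
  monomial 3·x^1·y^0 ↦ 3·X^1·Y^0·Z^2.
  monomial 1·x^0·y^3 ↦ 1·X^0·Y^3·Z^0.
  monomial -1·x^0·y^1 ↦ -1·X^0·Y^1·Z^2.
  monomial 1·x^0·y^0 ↦ 1·X^0·Y^0·Z^3.
Collecting: F(X, Y, Z) = -2*X**3 + 3*X**2*Y - 2*X**2*Z + 3*X*Y**2 - X*Y*Z + 3*X*Z**2 + Y**3 - Y*Z**2 + Z**3.


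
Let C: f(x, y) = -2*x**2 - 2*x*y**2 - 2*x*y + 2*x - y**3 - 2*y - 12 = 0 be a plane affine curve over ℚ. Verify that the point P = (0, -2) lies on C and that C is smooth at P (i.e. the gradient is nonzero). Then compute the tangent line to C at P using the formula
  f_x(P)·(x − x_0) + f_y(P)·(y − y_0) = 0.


Tangent line at P: -2*x - 14*y - 28 = 0.

Step 1: f(0, -2) = 0, so P lies on C.
Step 2: partial derivatives
  f_x(x, y) = -4*x - 2*y**2 - 2*y + 2, f_y(x, y) = -4*x*y - 2*x - 3*y**2 - 2.
  f_x(P) = -2, f_y(P) = -14 (gradient nonzero, so P is smooth).
Step 3: tangent line at P: -2·(x − 0) + -14·(y − -2) = 0.
Expanding: -2*x - 14*y - 28 = 0.


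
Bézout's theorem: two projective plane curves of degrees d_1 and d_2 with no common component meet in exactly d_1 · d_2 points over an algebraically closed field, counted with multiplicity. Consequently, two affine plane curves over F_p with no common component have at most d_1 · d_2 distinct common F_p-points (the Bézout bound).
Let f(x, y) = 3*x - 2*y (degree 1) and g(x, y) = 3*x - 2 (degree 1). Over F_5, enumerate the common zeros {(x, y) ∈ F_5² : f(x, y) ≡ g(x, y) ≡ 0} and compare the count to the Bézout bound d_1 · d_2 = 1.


Common zeros: {(4, 1)}; count = 1; Bézout bound = 1.

deg(f) = 1, deg(g) = 1, so Bézout bound = 1.
Scan x ∈ F_5. For each x, list the y ∈ F_5 with f(x, y) ≡ 0 and those with g(x, y) ≡ 0 (mod 5); the common zeros in that column are the intersection.
  x = 0: f ≡ 0 at y ∈ {0}; g ≡ 0 at y ∈ ∅; common: ∅.
  x = 1: f ≡ 0 at y ∈ {4}; g ≡ 0 at y ∈ ∅; common: ∅.
  x = 2: f ≡ 0 at y ∈ {3}; g ≡ 0 at y ∈ ∅; common: ∅.
  x = 3: f ≡ 0 at y ∈ {2}; g ≡ 0 at y ∈ ∅; common: ∅.
  x = 4: f ≡ 0 at y ∈ {1}; g ≡ 0 at y ∈ {0, 1, 2, 3, 4}; common: {1}.
Collecting: common zeros = {(4, 1)}, so the count is 1.
Comparison with the Bézout bound: 1 ≤ 1 = deg(f)·deg(g), as expected for curves with no common component (the bound is attained).


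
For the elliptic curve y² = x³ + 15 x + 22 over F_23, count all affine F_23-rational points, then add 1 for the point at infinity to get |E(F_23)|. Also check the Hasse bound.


Affine points = {(3, 5), (3, 18), (4, 10), (4, 13), (6, 11), (6, 12), (9, 9), (9, 14), (11, 0), (14, 3), (14, 20), (18, 11), (18, 12), (19, 6), (19, 17), (22, 11), (22, 12)}; affine count = 17; |E(F_23)| = 18.

Discriminant check: Δ ∝ 4a³ + 27b² = 4·15³ + 27·22² = 4·3375 + 27·484 ≡ 3 (mod 23). Nonzero ⇒ E is nonsingular.
For each x ∈ F_23, compute rhs = x³ + 15·x + 22 mod 23, then count y ∈ F_23 with y² ≡ rhs.
  x = 0: rhs = 22, matching y values: none (0 points).
  x = 1: rhs = 15, matching y values: none (0 points).
  x = 2: rhs = 14, matching y values: none (0 points).
  x = 3: rhs = 2, matching y values: 5, 18 (2 points).
  x = 4: rhs = 8, matching y values: 10, 13 (2 points).
  x = 5: rhs = 15, matching y values: none (0 points).
  x = 6: rhs = 6, matching y values: 11, 12 (2 points).
  x = 7: rhs = 10, matching y values: none (0 points).
  x = 8: rhs = 10, matching y values: none (0 points).
  x = 9: rhs = 12, matching y values: 9, 14 (2 points).
  x = 10: rhs = 22, matching y values: none (0 points).
  x = 11: rhs = 0, matching y values: 0 (1 points).
  x = 12: rhs = 21, matching y values: none (0 points).
  x = 13: rhs = 22, matching y values: none (0 points).
  x = 14: rhs = 9, matching y values: 3, 20 (2 points).
  x = 15: rhs = 11, matching y values: none (0 points).
  x = 16: rhs = 11, matching y values: none (0 points).
  x = 17: rhs = 15, matching y values: none (0 points).
  x = 18: rhs = 6, matching y values: 11, 12 (2 points).
  x = 19: rhs = 13, matching y values: 6, 17 (2 points).
  x = 20: rhs = 19, matching y values: none (0 points).
  x = 21: rhs = 7, matching y values: none (0 points).
  x = 22: rhs = 6, matching y values: 11, 12 (2 points).
Total affine count: 17.
Full point count |E(F_23)| = 17 + 1 = 18.
Hasse bound: |18 − (23+1)| = |-6| = 6 ≤ 2√23 ≈ 9.5917 ✓.


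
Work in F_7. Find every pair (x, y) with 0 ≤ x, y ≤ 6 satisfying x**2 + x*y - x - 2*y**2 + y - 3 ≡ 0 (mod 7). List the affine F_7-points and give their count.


Affine F_7-points: {(1, 2), (1, 6), (2, 1), (2, 4), (5, 1), (5, 2)}; count = 6.

For each of the 49 pairs (x, y) ∈ F_7², evaluate f(x, y) mod 7. Record the zeros.
  x = 0: [0↦4, 1↦3, 2↦5, 3↦3, 4↦4, 5↦1, 6↦1]  zeros at y ∈ ∅
  x = 1: [0↦4, 1↦4, 2↦0, 3↦6, 4↦1, 5↦6, 6↦0]  zeros at y ∈ {2, 6}
  x = 2: [0↦6, 1↦0, 2↦4, 3↦4, 4↦0, 5↦6, 6↦1]  zeros at y ∈ {1, 4}
  x = 3: [0↦3, 1↦5, 2↦3, 3↦4, 4↦1, 5↦1, 6↦4]  zeros at y ∈ ∅
  x = 4: [0↦2, 1↦5, 2↦4, 3↦6, 4↦4, 5↦5, 6↦2]  zeros at y ∈ ∅
  x = 5: [0↦3, 1↦0, 2↦0, 3↦3, 4↦2, 5↦4, 6↦2]  zeros at y ∈ {1, 2}
  x = 6: [0↦6, 1↦4, 2↦5, 3↦2, 4↦2, 5↦5, 6↦4]  zeros at y ∈ ∅
Collecting zeros: affine points = {(1, 2), (1, 6), (2, 1), (2, 4), (5, 1), (5, 2)}.
Total count |C(F_7)_aff| = 6.


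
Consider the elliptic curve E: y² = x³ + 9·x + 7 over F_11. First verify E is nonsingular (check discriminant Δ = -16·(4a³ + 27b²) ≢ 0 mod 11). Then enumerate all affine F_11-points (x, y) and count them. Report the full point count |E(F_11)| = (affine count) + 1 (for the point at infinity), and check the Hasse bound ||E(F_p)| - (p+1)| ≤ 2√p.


Affine points = {(2, 0), (5, 1), (5, 10), (9, 5), (9, 6)}; affine count = 5; |E(F_11)| = 6.

Discriminant check: Δ ∝ 4a³ + 27b² = 4·9³ + 27·7² = 4·729 + 27·49 ≡ 4 (mod 11). Nonzero ⇒ E is nonsingular.
For each x ∈ F_11, compute rhs = x³ + 9·x + 7 mod 11, then count y ∈ F_11 with y² ≡ rhs.
  x = 0: rhs = 7, matching y values: none (0 points).
  x = 1: rhs = 6, matching y values: none (0 points).
  x = 2: rhs = 0, matching y values: 0 (1 points).
  x = 3: rhs = 6, matching y values: none (0 points).
  x = 4: rhs = 8, matching y values: none (0 points).
  x = 5: rhs = 1, matching y values: 1, 10 (2 points).
  x = 6: rhs = 2, matching y values: none (0 points).
  x = 7: rhs = 6, matching y values: none (0 points).
  x = 8: rhs = 8, matching y values: none (0 points).
  x = 9: rhs = 3, matching y values: 5, 6 (2 points).
  x = 10: rhs = 8, matching y values: none (0 points).
Total affine count: 5.
Full point count |E(F_11)| = 5 + 1 = 6.
Hasse bound: |6 − (11+1)| = |-6| = 6 ≤ 2√11 ≈ 6.6332 ✓.


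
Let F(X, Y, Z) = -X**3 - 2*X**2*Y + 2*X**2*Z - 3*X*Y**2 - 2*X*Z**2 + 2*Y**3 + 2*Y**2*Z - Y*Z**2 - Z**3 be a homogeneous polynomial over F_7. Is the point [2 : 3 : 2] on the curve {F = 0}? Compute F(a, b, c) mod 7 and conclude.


F(2,3,2) ≡ 5 (mod 7); P is NOT on the curve.

Evaluate F(2, 3, 2) term-by-term (mod 7).
  -X**3 ↦ -1·8·1·1 = -8
  -2*X**2*Y ↦ -2·4·3·1 = -24
  2*X**2*Z ↦ 2·4·1·2 = 16
  -3*X*Y**2 ↦ -3·2·9·1 = -54
  -2*X*Z**2 ↦ -2·2·1·4 = -16
  2*Y**3 ↦ 2·1·27·1 = 54
  2*Y**2*Z ↦ 2·1·9·2 = 36
  -Y*Z**2 ↦ -1·1·3·4 = -12
  -Z**3 ↦ -1·1·1·8 = -8
Sum: F(2, 3, 2) = (-8) + (-24) + (16) + (-54) + (-16) + (54) + (36) + (-12) + (-8) = -16.
Reducing mod 7: -16 ≡ 5 (mod 7).
Since F(a, b, c) ≡ 5 ≠ 0 (mod 7), P does NOT lie on the curve.


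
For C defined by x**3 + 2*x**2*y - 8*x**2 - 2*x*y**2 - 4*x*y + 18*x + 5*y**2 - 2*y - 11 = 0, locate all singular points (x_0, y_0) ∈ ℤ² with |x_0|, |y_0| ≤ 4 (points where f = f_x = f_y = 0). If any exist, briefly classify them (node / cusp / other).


Singular points: {(2, 1)}; classification: cusp.

Compute partial derivatives:
  f_x = 3*x**2 + 4*x*y - 16*x - 2*y**2 - 4*y + 18.
  f_y = 2*x**2 - 4*x*y - 4*x + 10*y - 2.
Scan x_0 ∈ {−4, ..., 4}. For each x_0, f_y(x_0, y) is a polynomial in y; find its integer roots y ∈ {−4, ..., 4}, then test f_x and f at those candidates.
  x = -4: f_y(-4, y) = 26*y + 46; no integer root y with |y| ≤ 4.
  x = -3: f_y(-3, y) = 22*y + 28; no integer root y with |y| ≤ 4.
  x = -2: f_y(-2, y) = 18*y + 14; no integer root y with |y| ≤ 4.
  x = -1: f_y(-1, y) = 14*y + 4; no integer root y with |y| ≤ 4.
  x = 0: f_y(0, y) = 10*y - 2; no integer root y with |y| ≤ 4.
  x = 1: f_y(1, y) = 6*y - 4; no integer root y with |y| ≤ 4.
  x = 2: f_y(2, y) = 2*y - 2; vanishes at y ∈ {1}. (2, 1): f_x = 0, f = 0 — SINGULAR.
  x = 3: f_y(3, y) = 4 - 2*y; vanishes at y ∈ {2}. (3, 2): f_x = 5 ≠ 0.
  x = 4: f_y(4, y) = 14 - 6*y; no integer root y with |y| ≤ 4.
Only singular point on the grid: (2, 1).
Classify: substitute x = 2 + u, y = 1 + v and expand: f = u**3 + 2*u**2*v - 2*u*v**2 + v**2.
No constant or linear terms (consistent with a singular point). Quadratic part: v**2. Cubic part: u**3 + 2*u**2*v - 2*u*v**2.
The quadratic part v**2 is a perfect square, so there is a single (double) tangent line v = 0, i.e. y = 1. Restricting the cubic part to that line (v = 0) leaves u**3 ≠ 0, so f is not divisible by v and the branch is v² ≈ -u**3 to lowest order — this is a cusp.
Classification: cusp.


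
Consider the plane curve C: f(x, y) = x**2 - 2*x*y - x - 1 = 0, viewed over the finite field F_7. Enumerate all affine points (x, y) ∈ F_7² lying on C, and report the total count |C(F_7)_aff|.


Affine F_7-points: {(1, 3), (2, 2), (3, 2), (4, 4), (5, 4), (6, 3)}; count = 6.

For each of the 49 pairs (x, y) ∈ F_7², evaluate f(x, y) mod 7. Record the zeros.
  x = 0: [0↦6, 1↦6, 2↦6, 3↦6, 4↦6, 5↦6, 6↦6]  zeros at y ∈ ∅
  x = 1: [0↦6, 1↦4, 2↦2, 3↦0, 4↦5, 5↦3, 6↦1]  zeros at y ∈ {3}
  x = 2: [0↦1, 1↦4, 2↦0, 3↦3, 4↦6, 5↦2, 6↦5]  zeros at y ∈ {2}
  x = 3: [0↦5, 1↦6, 2↦0, 3↦1, 4↦2, 5↦3, 6↦4]  zeros at y ∈ {2}
  x = 4: [0↦4, 1↦3, 2↦2, 3↦1, 4↦0, 5↦6, 6↦5]  zeros at y ∈ {4}
  x = 5: [0↦5, 1↦2, 2↦6, 3↦3, 4↦0, 5↦4, 6↦1]  zeros at y ∈ {4}
  x = 6: [0↦1, 1↦3, 2↦5, 3↦0, 4↦2, 5↦4, 6↦6]  zeros at y ∈ {3}
Collecting zeros: affine points = {(1, 3), (2, 2), (3, 2), (4, 4), (5, 4), (6, 3)}.
Total count |C(F_7)_aff| = 6.


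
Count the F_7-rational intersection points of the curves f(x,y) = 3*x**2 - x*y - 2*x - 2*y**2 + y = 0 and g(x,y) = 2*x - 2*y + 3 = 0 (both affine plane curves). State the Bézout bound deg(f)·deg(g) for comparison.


Common zeros: {(5, 3)}; count = 1; Bézout bound = 2.

deg(f) = 2, deg(g) = 1, so Bézout bound = 2.
Scan x ∈ F_7. For each x, list the y ∈ F_7 with f(x, y) ≡ 0 and those with g(x, y) ≡ 0 (mod 7); the common zeros in that column are the intersection.
  x = 0: f ≡ 0 at y ∈ {0, 4}; g ≡ 0 at y ∈ {5}; common: ∅.
  x = 1: f ≡ 0 at y ∈ {2, 5}; g ≡ 0 at y ∈ {6}; common: ∅.
  x = 2: f ≡ 0 at y ∈ {4, 6}; g ≡ 0 at y ∈ {0}; common: ∅.
  x = 3: f ≡ 0 at y ∈ {0, 6}; g ≡ 0 at y ∈ {1}; common: ∅.
  x = 4: f ≡ 0 at y ∈ {1}; g ≡ 0 at y ∈ {2}; common: ∅.
  x = 5: f ≡ 0 at y ∈ {2, 3}; g ≡ 0 at y ∈ {3}; common: {3}.
  x = 6: f ≡ 0 at y ∈ {3, 5}; g ≡ 0 at y ∈ {4}; common: ∅.
Collecting: common zeros = {(5, 3)}, so the count is 1.
Comparison with the Bézout bound: 1 ≤ 2 = deg(f)·deg(g), as expected for curves with no common component (the affine F_7-count falls short of the bound because intersections may lie at infinity, over extension fields, or carry multiplicity).


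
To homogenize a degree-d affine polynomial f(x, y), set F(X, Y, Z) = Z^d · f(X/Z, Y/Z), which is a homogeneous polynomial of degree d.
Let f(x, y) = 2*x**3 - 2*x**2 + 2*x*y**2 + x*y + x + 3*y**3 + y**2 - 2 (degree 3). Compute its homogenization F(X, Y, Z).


F(X, Y, Z) = 2*X**3 - 2*X**2*Z + 2*X*Y**2 + X*Y*Z + X*Z**2 + 3*Y**3 + Y**2*Z - 2*Z**3

deg(f) = 3.
Substitute x = X/Z, y = Y/Z into f, then multiply by Z^3.
  monomial 2·x^3·y^0 ↦ 2·X^3·Y^0·Z^0.
  monomial -2·x^2·y^0 ↦ -2·X^2·Y^0·Z^1.
  monomial 2·x^1·y^2 ↦ 2·X^1·Y^2·Z^0.
  monomial 1·x^1·y^1 ↦ 1·X^1·Y^1·Z^1.
  monomial 1·x^1·y^0 ↦ 1·X^1·Y^0·Z^2.
  monomial 3·x^0·y^3 ↦ 3·X^0·Y^3·Z^0.
  monomial 1·x^0·y^2 ↦ 1·X^0·Y^2·Z^1.
  monomial -2·x^0·y^0 ↦ -2·X^0·Y^0·Z^3.
Collecting: F(X, Y, Z) = 2*X**3 - 2*X**2*Z + 2*X*Y**2 + X*Y*Z + X*Z**2 + 3*Y**3 + Y**2*Z - 2*Z**3.


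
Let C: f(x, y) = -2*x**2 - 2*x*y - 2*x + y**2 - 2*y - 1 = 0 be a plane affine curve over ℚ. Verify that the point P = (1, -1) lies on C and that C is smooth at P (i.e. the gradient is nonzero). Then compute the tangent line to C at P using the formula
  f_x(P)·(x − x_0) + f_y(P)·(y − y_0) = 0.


Tangent line at P: -4*x - 6*y - 2 = 0.

Step 1: f(1, -1) = 0, so P lies on C.
Step 2: partial derivatives
  f_x(x, y) = -4*x - 2*y - 2, f_y(x, y) = -2*x + 2*y - 2.
  f_x(P) = -4, f_y(P) = -6 (gradient nonzero, so P is smooth).
Step 3: tangent line at P: -4·(x − 1) + -6·(y − -1) = 0.
Expanding: -4*x - 6*y - 2 = 0.


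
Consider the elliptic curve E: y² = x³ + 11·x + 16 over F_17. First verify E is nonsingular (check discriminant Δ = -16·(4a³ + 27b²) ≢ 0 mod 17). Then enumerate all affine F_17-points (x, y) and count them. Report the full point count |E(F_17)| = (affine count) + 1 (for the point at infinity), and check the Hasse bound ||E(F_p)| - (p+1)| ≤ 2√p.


Affine points = {(0, 4), (0, 13), (3, 5), (3, 12), (5, 3), (5, 14), (6, 3), (6, 14), (8, 2), (8, 15), (10, 2), (10, 15), (16, 2), (16, 15)}; affine count = 14; |E(F_17)| = 15.

Discriminant check: Δ ∝ 4a³ + 27b² = 4·11³ + 27·16² = 4·1331 + 27·256 ≡ 13 (mod 17). Nonzero ⇒ E is nonsingular.
For each x ∈ F_17, compute rhs = x³ + 11·x + 16 mod 17, then count y ∈ F_17 with y² ≡ rhs.
  x = 0: rhs = 16, matching y values: 4, 13 (2 points).
  x = 1: rhs = 11, matching y values: none (0 points).
  x = 2: rhs = 12, matching y values: none (0 points).
  x = 3: rhs = 8, matching y values: 5, 12 (2 points).
  x = 4: rhs = 5, matching y values: none (0 points).
  x = 5: rhs = 9, matching y values: 3, 14 (2 points).
  x = 6: rhs = 9, matching y values: 3, 14 (2 points).
  x = 7: rhs = 11, matching y values: none (0 points).
  x = 8: rhs = 4, matching y values: 2, 15 (2 points).
  x = 9: rhs = 11, matching y values: none (0 points).
  x = 10: rhs = 4, matching y values: 2, 15 (2 points).
  x = 11: rhs = 6, matching y values: none (0 points).
  x = 12: rhs = 6, matching y values: none (0 points).
  x = 13: rhs = 10, matching y values: none (0 points).
  x = 14: rhs = 7, matching y values: none (0 points).
  x = 15: rhs = 3, matching y values: none (0 points).
  x = 16: rhs = 4, matching y values: 2, 15 (2 points).
Total affine count: 14.
Full point count |E(F_17)| = 14 + 1 = 15.
Hasse bound: |15 − (17+1)| = |-3| = 3 ≤ 2√17 ≈ 8.2462 ✓.


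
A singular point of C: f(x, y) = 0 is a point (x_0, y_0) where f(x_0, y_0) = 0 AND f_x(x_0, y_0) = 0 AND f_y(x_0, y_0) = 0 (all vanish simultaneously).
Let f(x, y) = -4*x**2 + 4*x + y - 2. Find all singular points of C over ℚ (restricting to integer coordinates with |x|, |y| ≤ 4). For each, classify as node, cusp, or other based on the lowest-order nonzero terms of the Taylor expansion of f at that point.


No singular points in the scanned grid; C is smooth there.

Compute partial derivatives:
  f_x = 4 - 8*x.
  f_y = 1.
f_y = 1 is a nonzero constant, so f_y never vanishes: no point (x, y) can satisfy f = f_x = f_y = 0. In particular no (x, y) ∈ {−4, ..., 4}² is singular; the curve is smooth.


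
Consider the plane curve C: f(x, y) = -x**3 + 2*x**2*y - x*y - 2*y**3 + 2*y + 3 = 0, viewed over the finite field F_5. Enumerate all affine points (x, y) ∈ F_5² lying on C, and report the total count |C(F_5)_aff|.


Affine F_5-points: {(0, 3), (2, 0), (2, 2), (2, 3), (4, 3)}; count = 5.

For each of the 25 pairs (x, y) ∈ F_5², evaluate f(x, y) mod 5. Record the zeros.
  x = 0: [0↦3, 1↦3, 2↦1, 3↦0, 4↦3]  zeros at y ∈ {3}
  x = 1: [0↦2, 1↦3, 2↦2, 3↦2, 4↦1]  zeros at y ∈ ∅
  x = 2: [0↦0, 1↦1, 2↦0, 3↦0, 4↦4]  zeros at y ∈ {0, 2, 3}
  x = 3: [0↦1, 1↦1, 2↦4, 3↦3, 4↦1]  zeros at y ∈ ∅
  x = 4: [0↦4, 1↦2, 2↦3, 3↦0, 4↦1]  zeros at y ∈ {3}
Collecting zeros: affine points = {(0, 3), (2, 0), (2, 2), (2, 3), (4, 3)}.
Total count |C(F_5)_aff| = 5.


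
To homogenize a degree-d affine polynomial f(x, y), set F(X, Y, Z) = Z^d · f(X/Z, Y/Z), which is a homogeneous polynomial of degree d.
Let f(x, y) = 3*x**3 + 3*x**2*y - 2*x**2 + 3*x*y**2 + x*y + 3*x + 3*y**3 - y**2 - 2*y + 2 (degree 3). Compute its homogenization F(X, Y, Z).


F(X, Y, Z) = 3*X**3 + 3*X**2*Y - 2*X**2*Z + 3*X*Y**2 + X*Y*Z + 3*X*Z**2 + 3*Y**3 - Y**2*Z - 2*Y*Z**2 + 2*Z**3

deg(f) = 3.
Substitute x = X/Z, y = Y/Z into f, then multiply by Z^3.
  monomial 3·x^3·y^0 ↦ 3·X^3·Y^0·Z^0.
  monomial 3·x^2·y^1 ↦ 3·X^2·Y^1·Z^0.
  monomial -2·x^2·y^0 ↦ -2·X^2·Y^0·Z^1.
  monomial 3·x^1·y^2 ↦ 3·X^1·Y^2·Z^0.
  monomial 1·x^1·y^1 ↦ 1·X^1·Y^1·Z^1.
  monomial 3·x^1·y^0 ↦ 3·X^1·Y^0·Z^2.
  monomial 3·x^0·y^3 ↦ 3·X^0·Y^3·Z^0.
  monomial -1·x^0·y^2 ↦ -1·X^0·Y^2·Z^1.
  monomial -2·x^0·y^1 ↦ -2·X^0·Y^1·Z^2.
  monomial 2·x^0·y^0 ↦ 2·X^0·Y^0·Z^3.
Collecting: F(X, Y, Z) = 3*X**3 + 3*X**2*Y - 2*X**2*Z + 3*X*Y**2 + X*Y*Z + 3*X*Z**2 + 3*Y**3 - Y**2*Z - 2*Y*Z**2 + 2*Z**3.


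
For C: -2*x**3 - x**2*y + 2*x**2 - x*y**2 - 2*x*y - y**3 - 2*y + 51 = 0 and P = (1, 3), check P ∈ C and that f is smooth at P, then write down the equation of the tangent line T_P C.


Tangent line at P: -23*x - 38*y + 137 = 0.

Step 1: f(1, 3) = 0, so P lies on C.
Step 2: partial derivatives
  f_x(x, y) = -6*x**2 - 2*x*y + 4*x - y**2 - 2*y, f_y(x, y) = -x**2 - 2*x*y - 2*x - 3*y**2 - 2.
  f_x(P) = -23, f_y(P) = -38 (gradient nonzero, so P is smooth).
Step 3: tangent line at P: -23·(x − 1) + -38·(y − 3) = 0.
Expanding: -23*x - 38*y + 137 = 0.


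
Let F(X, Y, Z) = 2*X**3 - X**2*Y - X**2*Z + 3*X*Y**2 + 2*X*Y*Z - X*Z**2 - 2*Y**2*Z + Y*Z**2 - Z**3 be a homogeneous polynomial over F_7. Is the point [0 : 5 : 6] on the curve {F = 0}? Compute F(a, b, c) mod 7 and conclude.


F(0,5,6) ≡ 0 (mod 7); P is on the curve.

Evaluate F(0, 5, 6) term-by-term (mod 7).
  2*X**3 ↦ 2·0·1·1 = 0
  -X**2*Y ↦ -1·0·5·1 = 0
  -X**2*Z ↦ -1·0·1·6 = 0
  3*X*Y**2 ↦ 3·0·25·1 = 0
  2*X*Y*Z ↦ 2·0·5·6 = 0
  -X*Z**2 ↦ -1·0·1·36 = 0
  -2*Y**2*Z ↦ -2·1·25·6 = -300
  Y*Z**2 ↦ 1·1·5·36 = 180
  -Z**3 ↦ -1·1·1·216 = -216
Sum: F(0, 5, 6) = (0) + (0) + (0) + (0) + (0) + (0) + (-300) + (180) + (-216) = -336.
Reducing mod 7: -336 ≡ 0 (mod 7).
Since F(a, b, c) ≡ 0 (mod 7), P lies on the curve.


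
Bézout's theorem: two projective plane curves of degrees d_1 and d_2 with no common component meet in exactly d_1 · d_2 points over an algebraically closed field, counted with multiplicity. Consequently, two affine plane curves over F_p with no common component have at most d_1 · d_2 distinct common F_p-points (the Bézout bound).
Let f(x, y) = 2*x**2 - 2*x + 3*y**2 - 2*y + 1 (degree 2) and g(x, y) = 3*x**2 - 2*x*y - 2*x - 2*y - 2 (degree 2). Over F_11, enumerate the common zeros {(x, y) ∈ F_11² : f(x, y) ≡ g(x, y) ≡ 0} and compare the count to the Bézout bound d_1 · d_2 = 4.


Common zeros: {(4, 6), (8, 6)}; count = 2; Bézout bound = 4.

deg(f) = 2, deg(g) = 2, so Bézout bound = 4.
Scan x ∈ F_11. For each x, list the y ∈ F_11 with f(x, y) ≡ 0 and those with g(x, y) ≡ 0 (mod 11); the common zeros in that column are the intersection.
  x = 0: f ≡ 0 at y ∈ {3, 5}; g ≡ 0 at y ∈ {10}; common: ∅.
  x = 1: f ≡ 0 at y ∈ {3, 5}; g ≡ 0 at y ∈ {8}; common: ∅.
  x = 2: f ≡ 0 at y ∈ ∅; g ≡ 0 at y ∈ {1}; common: ∅.
  x = 3: f ≡ 0 at y ∈ ∅; g ≡ 0 at y ∈ {1}; common: ∅.
  x = 4: f ≡ 0 at y ∈ {2, 6}; g ≡ 0 at y ∈ {6}; common: {6}.
  x = 5: f ≡ 0 at y ∈ ∅; g ≡ 0 at y ∈ {8}; common: ∅.
  x = 6: f ≡ 0 at y ∈ {9, 10}; g ≡ 0 at y ∈ {2}; common: ∅.
  x = 7: f ≡ 0 at y ∈ ∅; g ≡ 0 at y ∈ {2}; common: ∅.
  x = 8: f ≡ 0 at y ∈ {2, 6}; g ≡ 0 at y ∈ {6}; common: {6}.
  x = 9: f ≡ 0 at y ∈ ∅; g ≡ 0 at y ∈ {4}; common: ∅.
  x = 10: f ≡ 0 at y ∈ ∅; g ≡ 0 at y ∈ ∅; common: ∅.
Collecting: common zeros = {(4, 6), (8, 6)}, so the count is 2.
Comparison with the Bézout bound: 2 ≤ 4 = deg(f)·deg(g), as expected for curves with no common component (the affine F_11-count falls short of the bound because intersections may lie at infinity, over extension fields, or carry multiplicity).


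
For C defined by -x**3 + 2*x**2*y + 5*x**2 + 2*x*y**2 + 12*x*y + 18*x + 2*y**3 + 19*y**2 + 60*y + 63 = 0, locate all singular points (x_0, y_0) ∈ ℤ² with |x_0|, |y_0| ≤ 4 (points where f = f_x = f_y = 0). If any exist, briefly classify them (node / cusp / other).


Singular points: {(0, -3)}; classification: node.

Compute partial derivatives:
  f_x = -3*x**2 + 4*x*y + 10*x + 2*y**2 + 12*y + 18.
  f_y = 2*x**2 + 4*x*y + 12*x + 6*y**2 + 38*y + 60.
Scan x_0 ∈ {−4, ..., 4}. For each x_0, f_y(x_0, y) is a polynomial in y; find its integer roots y ∈ {−4, ..., 4}, then test f_x and f at those candidates.
  x = -4: f_y(-4, y) = 6*y**2 + 22*y + 44; no integer root y with |y| ≤ 4.
  x = -3: f_y(-3, y) = 6*y**2 + 26*y + 42; no integer root y with |y| ≤ 4.
  x = -2: f_y(-2, y) = 6*y**2 + 30*y + 44; no integer root y with |y| ≤ 4.
  x = -1: f_y(-1, y) = 6*y**2 + 34*y + 50; no integer root y with |y| ≤ 4.
  x = 0: f_y(0, y) = 6*y**2 + 38*y + 60; vanishes at y ∈ {-3}. (0, -3): f_x = 0, f = 0 — SINGULAR.
  x = 1: f_y(1, y) = 6*y**2 + 42*y + 74; no integer root y with |y| ≤ 4.
  x = 2: f_y(2, y) = 6*y**2 + 46*y + 92; no integer root y with |y| ≤ 4.
  x = 3: f_y(3, y) = 6*y**2 + 50*y + 114; no integer root y with |y| ≤ 4.
  x = 4: f_y(4, y) = 6*y**2 + 54*y + 140; no integer root y with |y| ≤ 4.
Only singular point on the grid: (0, -3).
Classify: substitute x = 0 + u, y = -3 + v and expand: f = -u**3 + 2*u**2*v - u**2 + 2*u*v**2 + 2*v**3 + v**2.
No constant or linear terms (consistent with a singular point). Quadratic part: -u**2 + v**2. Cubic part: -u**3 + 2*u**2*v + 2*u*v**2 + 2*v**3.
The quadratic part v**2 - u**2 = (v − u)(v + u) splits into two distinct linear factors, so there are two distinct tangent lines y − -3 = ±(x − 0) — this is a node (ordinary double point).
Classification: node.


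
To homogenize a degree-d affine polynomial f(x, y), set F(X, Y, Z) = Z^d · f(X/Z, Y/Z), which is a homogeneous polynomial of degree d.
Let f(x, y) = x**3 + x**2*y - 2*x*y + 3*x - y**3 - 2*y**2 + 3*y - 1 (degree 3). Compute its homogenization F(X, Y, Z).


F(X, Y, Z) = X**3 + X**2*Y - 2*X*Y*Z + 3*X*Z**2 - Y**3 - 2*Y**2*Z + 3*Y*Z**2 - Z**3

deg(f) = 3.
Substitute x = X/Z, y = Y/Z into f, then multiply by Z^3.
  monomial 1·x^3·y^0 ↦ 1·X^3·Y^0·Z^0.
  monomial 1·x^2·y^1 ↦ 1·X^2·Y^1·Z^0.
  monomial -2·x^1·y^1 ↦ -2·X^1·Y^1·Z^1.
  monomial 3·x^1·y^0 ↦ 3·X^1·Y^0·Z^2.
  monomial -1·x^0·y^3 ↦ -1·X^0·Y^3·Z^0.
  monomial -2·x^0·y^2 ↦ -2·X^0·Y^2·Z^1.
  monomial 3·x^0·y^1 ↦ 3·X^0·Y^1·Z^2.
  monomial -1·x^0·y^0 ↦ -1·X^0·Y^0·Z^3.
Collecting: F(X, Y, Z) = X**3 + X**2*Y - 2*X*Y*Z + 3*X*Z**2 - Y**3 - 2*Y**2*Z + 3*Y*Z**2 - Z**3.


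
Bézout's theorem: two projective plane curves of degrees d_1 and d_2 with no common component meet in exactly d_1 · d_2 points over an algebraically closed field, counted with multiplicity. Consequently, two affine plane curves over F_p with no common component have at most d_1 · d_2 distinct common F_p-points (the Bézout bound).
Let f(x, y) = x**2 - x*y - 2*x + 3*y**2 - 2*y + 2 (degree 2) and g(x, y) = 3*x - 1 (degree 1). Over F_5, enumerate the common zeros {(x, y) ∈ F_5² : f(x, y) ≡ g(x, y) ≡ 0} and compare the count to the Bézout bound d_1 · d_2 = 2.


Common zeros: ∅; count = 0; Bézout bound = 2.

deg(f) = 2, deg(g) = 1, so Bézout bound = 2.
Scan x ∈ F_5. For each x, list the y ∈ F_5 with f(x, y) ≡ 0 and those with g(x, y) ≡ 0 (mod 5); the common zeros in that column are the intersection.
  x = 0: f ≡ 0 at y ∈ {2}; g ≡ 0 at y ∈ ∅; common: ∅.
  x = 1: f ≡ 0 at y ∈ ∅; g ≡ 0 at y ∈ ∅; common: ∅.
  x = 2: f ≡ 0 at y ∈ ∅; g ≡ 0 at y ∈ {0, 1, 2, 3, 4}; common: ∅.
  x = 3: f ≡ 0 at y ∈ {0}; g ≡ 0 at y ∈ ∅; common: ∅.
  x = 4: f ≡ 0 at y ∈ {0, 2}; g ≡ 0 at y ∈ ∅; common: ∅.
Collecting: common zeros = ∅, so the count is 0.
Comparison with the Bézout bound: 0 ≤ 2 = deg(f)·deg(g), as expected for curves with no common component (the affine F_5-count falls short of the bound because intersections may lie at infinity, over extension fields, or carry multiplicity).


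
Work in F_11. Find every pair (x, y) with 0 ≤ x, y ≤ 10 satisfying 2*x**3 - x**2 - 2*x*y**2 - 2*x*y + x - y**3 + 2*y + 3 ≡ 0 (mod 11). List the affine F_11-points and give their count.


Affine F_11-points: {(1, 2), (2, 2), (3, 2), (6, 9), (9, 6), (10, 6)}; count = 6.

For each of the 121 pairs (x, y) ∈ F_11², evaluate f(x, y) mod 11. Record the zeros.
  x = 0: [0↦3, 1↦4, 2↦10, 3↦4, 4↦2, 5↦9, 6↦8, 7↦4, 8↦2, 9↦7, 10↦2]  zeros at y ∈ ∅
  x = 1: [0↦5, 1↦2, 2↦0, 3↦4, 4↦8, 5↦6, 6↦3, 7↦4, 8↦3, 9↦5, 10↦4]  zeros at y ∈ {2}
  x = 2: [0↦6, 1↦10, 2↦0, 3↦3, 4↦2, 5↦2, 6↦8, 7↦3, 8↦3, 9↦2, 10↦5]  zeros at y ∈ {2}
  x = 3: [0↦7, 1↦7, 2↦0, 3↦2, 4↦7, 5↦9, 6↦2, 7↦2, 8↦3, 9↦10, 10↦6]  zeros at y ∈ {2}
  x = 4: [0↦9, 1↦5, 2↦1, 3↦2, 4↦2, 5↦6, 6↦8, 7↦2, 8↦4, 9↦8, 10↦8]  zeros at y ∈ ∅
  x = 5: [0↦2, 1↦5, 2↦4, 3↦4, 4↦10, 5↦5, 6↦5, 7↦4, 8↦7, 9↦8, 10↦1]  zeros at y ∈ ∅
  x = 6: [0↦9, 1↦8, 2↦10, 3↦9, 4↦10, 5↦7, 6↦5, 7↦9, 8↦2, 9↦0, 10↦8]  zeros at y ∈ {9}
  x = 7: [0↦9, 1↦4, 2↦9, 3↦7, 4↦3, 5↦2, 6↦9, 7↦7, 8↦1, 9↦7, 10↦8]  zeros at y ∈ ∅
  x = 8: [0↦3, 1↦5, 2↦2, 3↦10, 4↦1, 5↦2, 6↦7, 7↦10, 8↦5, 9↦8, 10↦2]  zeros at y ∈ ∅
  x = 9: [0↦3, 1↦1, 2↦1, 3↦8, 4↦5, 5↦8, 6↦0, 7↦8, 8↦4, 9↦4, 10↦2]  zeros at y ∈ {6}
  x = 10: [0↦10, 1↦4, 2↦7, 3↦2, 4↦5, 5↦10, 6↦0, 7↦2, 8↦10, 9↦7, 10↦9]  zeros at y ∈ {6}
Collecting zeros: affine points = {(1, 2), (2, 2), (3, 2), (6, 9), (9, 6), (10, 6)}.
Total count |C(F_11)_aff| = 6.


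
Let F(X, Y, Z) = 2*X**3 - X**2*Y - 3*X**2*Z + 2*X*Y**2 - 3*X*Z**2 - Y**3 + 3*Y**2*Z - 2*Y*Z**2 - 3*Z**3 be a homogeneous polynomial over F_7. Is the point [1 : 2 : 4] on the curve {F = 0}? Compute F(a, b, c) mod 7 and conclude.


F(1,2,4) ≡ 5 (mod 7); P is NOT on the curve.

Evaluate F(1, 2, 4) term-by-term (mod 7).
  2*X**3 ↦ 2·1·1·1 = 2
  -X**2*Y ↦ -1·1·2·1 = -2
  -3*X**2*Z ↦ -3·1·1·4 = -12
  2*X*Y**2 ↦ 2·1·4·1 = 8
  -3*X*Z**2 ↦ -3·1·1·16 = -48
  -Y**3 ↦ -1·1·8·1 = -8
  3*Y**2*Z ↦ 3·1·4·4 = 48
  -2*Y*Z**2 ↦ -2·1·2·16 = -64
  -3*Z**3 ↦ -3·1·1·64 = -192
Sum: F(1, 2, 4) = (2) + (-2) + (-12) + (8) + (-48) + (-8) + (48) + (-64) + (-192) = -268.
Reducing mod 7: -268 ≡ 5 (mod 7).
Since F(a, b, c) ≡ 5 ≠ 0 (mod 7), P does NOT lie on the curve.


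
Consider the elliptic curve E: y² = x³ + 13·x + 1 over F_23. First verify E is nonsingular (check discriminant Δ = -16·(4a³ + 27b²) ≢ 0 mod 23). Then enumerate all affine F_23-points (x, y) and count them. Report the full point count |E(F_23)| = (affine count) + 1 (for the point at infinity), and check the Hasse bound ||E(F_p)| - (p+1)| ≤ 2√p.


Affine points = {(0, 1), (0, 22), (2, 9), (2, 14), (4, 5), (4, 18), (10, 2), (10, 21), (11, 7), (11, 16), (14, 11), (14, 12), (15, 11), (15, 12), (16, 2), (16, 21), (17, 11), (17, 12), (18, 8), (18, 15), (19, 0), (20, 2), (20, 21), (21, 6), (21, 17)}; affine count = 25; |E(F_23)| = 26.

Discriminant check: Δ ∝ 4a³ + 27b² = 4·13³ + 27·1² = 4·2197 + 27·1 ≡ 6 (mod 23). Nonzero ⇒ E is nonsingular.
For each x ∈ F_23, compute rhs = x³ + 13·x + 1 mod 23, then count y ∈ F_23 with y² ≡ rhs.
  x = 0: rhs = 1, matching y values: 1, 22 (2 points).
  x = 1: rhs = 15, matching y values: none (0 points).
  x = 2: rhs = 12, matching y values: 9, 14 (2 points).
  x = 3: rhs = 21, matching y values: none (0 points).
  x = 4: rhs = 2, matching y values: 5, 18 (2 points).
  x = 5: rhs = 7, matching y values: none (0 points).
  x = 6: rhs = 19, matching y values: none (0 points).
  x = 7: rhs = 21, matching y values: none (0 points).
  x = 8: rhs = 19, matching y values: none (0 points).
  x = 9: rhs = 19, matching y values: none (0 points).
  x = 10: rhs = 4, matching y values: 2, 21 (2 points).
  x = 11: rhs = 3, matching y values: 7, 16 (2 points).
  x = 12: rhs = 22, matching y values: none (0 points).
  x = 13: rhs = 21, matching y values: none (0 points).
  x = 14: rhs = 6, matching y values: 11, 12 (2 points).
  x = 15: rhs = 6, matching y values: 11, 12 (2 points).
  x = 16: rhs = 4, matching y values: 2, 21 (2 points).
  x = 17: rhs = 6, matching y values: 11, 12 (2 points).
  x = 18: rhs = 18, matching y values: 8, 15 (2 points).
  x = 19: rhs = 0, matching y values: 0 (1 points).
  x = 20: rhs = 4, matching y values: 2, 21 (2 points).
  x = 21: rhs = 13, matching y values: 6, 17 (2 points).
  x = 22: rhs = 10, matching y values: none (0 points).
Total affine count: 25.
Full point count |E(F_23)| = 25 + 1 = 26.
Hasse bound: |26 − (23+1)| = |2| = 2 ≤ 2√23 ≈ 9.5917 ✓.
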